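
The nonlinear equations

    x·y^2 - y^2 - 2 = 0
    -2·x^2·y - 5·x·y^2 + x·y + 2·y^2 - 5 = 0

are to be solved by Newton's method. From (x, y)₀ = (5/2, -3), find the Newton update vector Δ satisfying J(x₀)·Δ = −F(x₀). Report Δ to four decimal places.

At (5/2, -3): F = (11.5000, -69.5000).
Jacobian J = [[y^2, 2·x·y - 2·y], [-4·x·y - 5·y^2 + y, -2·x^2 - 10·x·y + x + 4·y]].
At the point, J = [[9.0000, -9.0000], [-18.0000, 53.0000]] (det J = 315.0000).
Solving J·Δ = −F gives Δ = (0.0508, 1.3286).

(0.0508, 1.3286)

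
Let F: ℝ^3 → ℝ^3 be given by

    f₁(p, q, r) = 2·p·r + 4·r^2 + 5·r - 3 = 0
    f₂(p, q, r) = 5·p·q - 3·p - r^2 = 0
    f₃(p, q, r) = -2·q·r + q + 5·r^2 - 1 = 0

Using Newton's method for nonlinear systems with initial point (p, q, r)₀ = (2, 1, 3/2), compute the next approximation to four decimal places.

At (2, 1, 3/2): F = (19.5000, 1.7500, 8.2500).
Jacobian J = [[2·r, 0, 2·p + 8·r + 5], [5·q - 3, 5·p, -2·r], [0, -2·r + 1, -2·q + 10·r]].
At the point, J = [[3.0000, 0.0000, 21.0000], [2.0000, 10.0000, -3.0000], [0.0000, -2.0000, 13.0000]] (det J = 288.0000).
Solving J·Δ = −F gives Δ = (-2.1250, 0.0625, -0.6250).
Then the next iterate is (p, q, r)₁ = (-0.1250, 1.0625, 0.8750).

(-0.1250, 1.0625, 0.8750)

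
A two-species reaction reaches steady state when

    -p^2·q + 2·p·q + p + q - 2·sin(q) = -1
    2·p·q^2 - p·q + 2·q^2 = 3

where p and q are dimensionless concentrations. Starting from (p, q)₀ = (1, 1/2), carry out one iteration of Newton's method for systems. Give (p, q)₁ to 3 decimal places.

At (1, 1/2): F = (2.04115, -2.500).
Jacobian J = [[-2·p·q + 2·q + 1, -p^2 + 2·p - 2·cos(q) + 1], [2·q^2 - q, 4·p·q - p + 4·q]].
At the point, J = [[1.000, 0.24483], [0.000, 3.000]] (det J = 3.000).
Solving J·Δ = −F gives Δ = (-2.245, 0.833).
Then the next iterate is (p, q)₁ = (-1.245, 1.333).

(-1.245, 1.333)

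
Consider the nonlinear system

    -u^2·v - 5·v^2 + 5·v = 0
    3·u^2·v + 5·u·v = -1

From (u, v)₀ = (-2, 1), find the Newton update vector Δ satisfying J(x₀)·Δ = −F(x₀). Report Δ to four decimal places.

(0.3455, -0.2909)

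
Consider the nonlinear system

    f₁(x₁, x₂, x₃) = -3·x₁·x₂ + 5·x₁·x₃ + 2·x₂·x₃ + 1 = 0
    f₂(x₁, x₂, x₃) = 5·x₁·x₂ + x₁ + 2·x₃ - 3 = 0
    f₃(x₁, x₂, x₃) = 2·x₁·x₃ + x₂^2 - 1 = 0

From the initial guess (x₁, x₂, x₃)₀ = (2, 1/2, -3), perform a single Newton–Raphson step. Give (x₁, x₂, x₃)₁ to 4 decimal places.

(1.3207, 0.5042, -0.8325)

At (2, 1/2, -3): F = (-35.0000, -2.0000, -12.7500).
Jacobian J = [[-3·x₂ + 5·x₃, -3·x₁ + 2·x₃, 5·x₁ + 2·x₂], [5·x₂ + 1, 5·x₁, 2], [2·x₃, 2·x₂, 2·x₁]].
At the point, J = [[-16.5000, -12.0000, 11.0000], [3.5000, 10.0000, 2.0000], [-6.0000, 1.0000, 4.0000]] (det J = 383.5000).
Solving J·Δ = −F gives Δ = (-0.6793, 0.0042, 2.1675).
Then the next iterate is (x₁, x₂, x₃)₁ = (1.3207, 0.5042, -0.8325).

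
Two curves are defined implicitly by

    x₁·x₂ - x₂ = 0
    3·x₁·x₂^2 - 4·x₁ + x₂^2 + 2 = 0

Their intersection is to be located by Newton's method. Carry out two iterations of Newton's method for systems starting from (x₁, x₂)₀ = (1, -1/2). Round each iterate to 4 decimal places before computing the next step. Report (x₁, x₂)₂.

(1.0000, -0.7083)

At (1, -1/2): F = (0.0000, -1.0000).
Jacobian J = [[x₂, x₁ - 1], [3·x₂^2 - 4, 6·x₁·x₂ + 2·x₂]].
At the point, J = [[-0.5000, 0.0000], [-3.2500, -4.0000]] (det J = 2.0000).
Solving J·Δ = −F gives Δ = (0.0000, -0.2500).
Then the next iterate is (x₁, x₂)₁ = (1.0000, -0.7500).
Round to (1.0000, -0.7500) and repeat: F = (0.0000, 0.2500), J = [[-0.7500, 0.0000], [-2.3125, -6.0000]].
Δ = (0.0000, 0.0417), so (x₁, x₂)₂ = (1.0000, -0.7083).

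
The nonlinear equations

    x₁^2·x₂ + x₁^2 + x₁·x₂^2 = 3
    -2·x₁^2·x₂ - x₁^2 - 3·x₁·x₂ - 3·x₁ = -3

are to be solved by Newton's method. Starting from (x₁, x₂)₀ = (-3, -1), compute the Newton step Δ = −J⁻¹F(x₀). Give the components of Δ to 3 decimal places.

At (-3, -1): F = (-6.000, 12.000).
Jacobian J = [[2·x₁·x₂ + 2·x₁ + x₂^2, x₁^2 + 2·x₁·x₂], [-4·x₁·x₂ - 2·x₁ - 3·x₂ - 3, -2·x₁^2 - 3·x₁]].
At the point, J = [[1.000, 15.000], [-6.000, -9.000]] (det J = 81.000).
Solving J·Δ = −F gives Δ = (1.556, 0.296).

(1.556, 0.296)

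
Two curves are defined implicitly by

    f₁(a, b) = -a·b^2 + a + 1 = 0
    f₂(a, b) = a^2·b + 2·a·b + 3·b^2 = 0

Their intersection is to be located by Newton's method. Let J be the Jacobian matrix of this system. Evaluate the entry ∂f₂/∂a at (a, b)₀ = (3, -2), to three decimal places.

-16.000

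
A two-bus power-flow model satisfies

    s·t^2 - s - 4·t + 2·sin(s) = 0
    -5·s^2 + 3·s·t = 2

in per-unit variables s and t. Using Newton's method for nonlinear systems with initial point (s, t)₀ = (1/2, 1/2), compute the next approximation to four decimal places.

(-0.5123, -0.1953)

At (1/2, 1/2): F = (-1.416149, -2.5000).
Jacobian J = [[t^2 + 2·cos(s) - 1, 2·s·t - 4], [-10·s + 3·t, 3·s]].
At the point, J = [[1.005165, -3.5000], [-3.5000, 1.5000]] (det J = -10.742252).
Solving J·Δ = −F gives Δ = (-1.0123, -0.6953).
Then the next iterate is (s, t)₁ = (-0.5123, -0.1953).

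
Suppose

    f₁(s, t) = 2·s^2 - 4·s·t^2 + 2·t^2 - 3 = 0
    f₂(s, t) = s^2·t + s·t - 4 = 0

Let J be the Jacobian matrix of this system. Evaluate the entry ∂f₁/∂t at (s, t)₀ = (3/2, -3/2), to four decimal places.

∂f₁/∂t = -8·s·t + 4·t.
At (3/2, -3/2) this is 12.0000.

12.0000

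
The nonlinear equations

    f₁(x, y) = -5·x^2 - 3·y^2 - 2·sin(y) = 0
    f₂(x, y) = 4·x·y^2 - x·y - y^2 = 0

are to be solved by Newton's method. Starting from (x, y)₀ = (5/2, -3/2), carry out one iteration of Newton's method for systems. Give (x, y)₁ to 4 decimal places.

At (5/2, -3/2): F = (-36.005010, 24.0000).
Jacobian J = [[-10·x, -6·y - 2·cos(y)], [4·y^2 - y, 8·x·y - x - 2·y]].
At the point, J = [[-25.0000, 8.858526], [10.5000, -29.5000]] (det J = 644.485481).
Solving J·Δ = −F gives Δ = (-1.3182, 0.3444).
Then the next iterate is (x, y)₁ = (1.1818, -1.1556).

(1.1818, -1.1556)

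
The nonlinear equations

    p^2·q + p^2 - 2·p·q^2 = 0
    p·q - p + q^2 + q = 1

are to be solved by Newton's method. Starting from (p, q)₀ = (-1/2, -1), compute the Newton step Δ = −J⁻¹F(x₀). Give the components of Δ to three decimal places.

At (-1/2, -1): F = (1.000, 0.000).
Jacobian J = [[2·p·q + 2·p - 2·q^2, p^2 - 4·p·q], [q - 1, p + 2·q + 1]].
At the point, J = [[-2.000, -1.750], [-2.000, -1.500]] (det J = -0.500).
Solving J·Δ = −F gives Δ = (-3.000, 4.000).

(-3.000, 4.000)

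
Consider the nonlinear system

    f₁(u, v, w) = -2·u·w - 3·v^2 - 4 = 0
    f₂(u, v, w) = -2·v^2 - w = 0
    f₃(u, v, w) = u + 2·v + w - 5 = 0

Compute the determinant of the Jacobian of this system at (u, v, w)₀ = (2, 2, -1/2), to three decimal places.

J = [[-2·w, -6·v, -2·u], [0, -4·v, -1], [1, 2, 1]].
At the point, J = [[1.000, -12.000, -4.000], [0.000, -8.000, -1.000], [1.000, 2.000, 1.000]].
det J = -26.000.

-26.000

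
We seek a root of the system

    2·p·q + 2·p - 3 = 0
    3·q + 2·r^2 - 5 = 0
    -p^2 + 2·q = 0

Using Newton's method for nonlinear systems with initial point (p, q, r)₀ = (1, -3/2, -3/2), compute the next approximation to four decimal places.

(1.0000, 0.5000, -1.3333)

At (1, -3/2, -3/2): F = (-4.0000, -5.0000, -4.0000).
Jacobian J = [[2·q + 2, 2·p, 0], [0, 3, 4·r], [-2·p, 2, 0]].
At the point, J = [[-1.0000, 2.0000, 0.0000], [0.0000, 3.0000, -6.0000], [-2.0000, 2.0000, 0.0000]] (det J = 12.0000).
Solving J·Δ = −F gives Δ = (0.0000, 2.0000, 0.1667).
Then the next iterate is (p, q, r)₁ = (1.0000, 0.5000, -1.3333).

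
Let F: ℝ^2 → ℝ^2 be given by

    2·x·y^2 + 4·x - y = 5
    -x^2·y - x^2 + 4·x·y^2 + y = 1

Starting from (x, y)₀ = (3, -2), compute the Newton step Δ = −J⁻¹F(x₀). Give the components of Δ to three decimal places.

At (3, -2): F = (33.000, 54.000).
Jacobian J = [[2·y^2 + 4, 4·x·y - 1], [-2·x·y - 2·x + 4·y^2, -x^2 + 8·x·y + 1]].
At the point, J = [[12.000, -25.000], [22.000, -56.000]] (det J = -122.000).
Solving J·Δ = −F gives Δ = (-4.082, -0.639).

(-4.082, -0.639)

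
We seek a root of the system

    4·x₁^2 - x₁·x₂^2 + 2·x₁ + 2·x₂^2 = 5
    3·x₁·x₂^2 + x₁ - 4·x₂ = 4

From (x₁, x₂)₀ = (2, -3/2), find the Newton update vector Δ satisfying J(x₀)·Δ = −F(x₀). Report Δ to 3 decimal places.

(-0.952, 0.460)

At (2, -3/2): F = (15.000, 17.500).
Jacobian J = [[8·x₁ - x₂^2 + 2, -2·x₁·x₂ + 4·x₂], [3·x₂^2 + 1, 6·x₁·x₂ - 4]].
At the point, J = [[15.750, 0.000], [7.750, -22.000]] (det J = -346.500).
Solving J·Δ = −F gives Δ = (-0.952, 0.460).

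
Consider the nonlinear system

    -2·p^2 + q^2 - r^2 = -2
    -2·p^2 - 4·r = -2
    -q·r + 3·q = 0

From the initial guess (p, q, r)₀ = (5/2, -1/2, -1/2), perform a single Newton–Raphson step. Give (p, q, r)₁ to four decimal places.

(1.4556, -0.0694, -0.0139)

At (5/2, -1/2, -1/2): F = (-10.5000, -8.5000, -1.7500).
Jacobian J = [[-4·p, 2·q, -2·r], [-4·p, 0, -4], [0, -r + 3, -q]].
At the point, J = [[-10.0000, -1.0000, 1.0000], [-10.0000, 0.0000, -4.0000], [0.0000, 3.5000, 0.5000]] (det J = -180.0000).
Solving J·Δ = −F gives Δ = (-1.0444, 0.4306, 0.4861).
Then the next iterate is (p, q, r)₁ = (1.4556, -0.0694, -0.0139).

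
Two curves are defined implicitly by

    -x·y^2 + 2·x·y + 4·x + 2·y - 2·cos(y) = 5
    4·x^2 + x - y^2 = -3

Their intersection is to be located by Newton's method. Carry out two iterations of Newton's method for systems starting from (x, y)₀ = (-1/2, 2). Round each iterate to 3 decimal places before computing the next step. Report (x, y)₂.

At (-1/2, 2): F = (-2.16771, -0.500).
Jacobian J = [[-y^2 + 2·y + 4, -2·x·y + 2·x + 2·sin(y) + 2], [8·x + 1, -2·y]].
At the point, J = [[4.000, 4.81859], [-3.000, -4.000]] (det J = -1.54422).
Solving J·Δ = −F gives Δ = (7.175, -5.506).
Then the next iterate is (x, y)₁ = (6.675, -3.506).
Round to (6.675, -3.506) and repeat: F = (-112.29777, 175.60546), J = [[-15.30404, 62.86789], [54.400, 7.012]].
Δ = (-3.353, 0.970), so (x, y)₂ = (3.322, -2.536).

(3.322, -2.536)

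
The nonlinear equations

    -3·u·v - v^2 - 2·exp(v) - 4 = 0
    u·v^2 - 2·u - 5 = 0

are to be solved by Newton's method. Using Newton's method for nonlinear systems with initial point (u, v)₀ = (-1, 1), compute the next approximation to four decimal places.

(0.8377, -1.9189)

At (-1, 1): F = (-7.436564, -4.0000).
Jacobian J = [[-3·v, -3·u - 2·v - 2·exp(v)], [v^2 - 2, 2·u·v]].
At the point, J = [[-3.0000, -4.436564], [-1.0000, -2.0000]] (det J = 1.563436).
Solving J·Δ = −F gives Δ = (1.8377, -2.9189).
Then the next iterate is (u, v)₁ = (0.8377, -1.9189).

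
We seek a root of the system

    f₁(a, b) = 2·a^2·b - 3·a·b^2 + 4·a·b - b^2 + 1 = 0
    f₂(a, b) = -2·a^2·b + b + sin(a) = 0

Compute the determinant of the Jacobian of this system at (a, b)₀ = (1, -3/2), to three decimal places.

-98.975

J = [[4·a·b - 3·b^2 + 4·b, 2·a^2 - 6·a·b + 4·a - 2·b], [-4·a·b + cos(a), -2·a^2 + 1]].
At the point, J = [[-18.750, 18.000], [6.54030, -1.000]].
det J = -98.975.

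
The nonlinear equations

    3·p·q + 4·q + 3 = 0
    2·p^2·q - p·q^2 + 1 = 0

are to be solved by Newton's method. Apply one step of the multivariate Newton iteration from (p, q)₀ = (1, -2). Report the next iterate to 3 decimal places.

At (1, -2): F = (-11.000, -7.000).
Jacobian J = [[3·q, 3·p + 4], [4·p·q - q^2, 2·p^2 - 2·p·q]].
At the point, J = [[-6.000, 7.000], [-12.000, 6.000]] (det J = 48.000).
Solving J·Δ = −F gives Δ = (0.354, 1.875).
Then the next iterate is (p, q)₁ = (1.354, -0.125).

(1.354, -0.125)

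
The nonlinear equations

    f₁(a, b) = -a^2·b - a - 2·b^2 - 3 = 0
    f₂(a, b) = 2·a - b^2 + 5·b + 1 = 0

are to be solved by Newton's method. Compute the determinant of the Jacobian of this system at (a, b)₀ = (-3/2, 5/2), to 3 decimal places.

J = [[-2·a·b - 1, -a^2 - 4·b], [2, -2·b + 5]].
At the point, J = [[6.500, -12.250], [2.000, 0.000]].
det J = 24.500.

24.500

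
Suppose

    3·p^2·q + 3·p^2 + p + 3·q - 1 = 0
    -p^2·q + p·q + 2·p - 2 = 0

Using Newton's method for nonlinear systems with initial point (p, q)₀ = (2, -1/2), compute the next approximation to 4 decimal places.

At (2, -1/2): F = (5.5000, 3.0000).
Jacobian J = [[6·p·q + 6·p + 1, 3·p^2 + 3], [-2·p·q + q + 2, -p^2 + p]].
At the point, J = [[7.0000, 15.0000], [3.5000, -2.0000]] (det J = -66.5000).
Solving J·Δ = −F gives Δ = (-0.8421, 0.0263).
Then the next iterate is (p, q)₁ = (1.1579, -0.4737).

(1.1579, -0.4737)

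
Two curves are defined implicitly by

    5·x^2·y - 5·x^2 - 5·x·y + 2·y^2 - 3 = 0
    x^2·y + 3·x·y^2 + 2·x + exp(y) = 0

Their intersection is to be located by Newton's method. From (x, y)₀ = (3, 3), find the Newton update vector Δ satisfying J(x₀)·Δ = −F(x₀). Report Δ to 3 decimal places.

(0.366, -1.821)

At (3, 3): F = (60.000, 134.08554).
Jacobian J = [[10·x·y - 10·x - 5·y, 5·x^2 - 5·x + 4·y], [2·x·y + 3·y^2 + 2, x^2 + 6·x·y + exp(y)]].
At the point, J = [[45.000, 42.000], [47.000, 83.08554]] (det J = 1764.84916).
Solving J·Δ = −F gives Δ = (0.366, -1.821).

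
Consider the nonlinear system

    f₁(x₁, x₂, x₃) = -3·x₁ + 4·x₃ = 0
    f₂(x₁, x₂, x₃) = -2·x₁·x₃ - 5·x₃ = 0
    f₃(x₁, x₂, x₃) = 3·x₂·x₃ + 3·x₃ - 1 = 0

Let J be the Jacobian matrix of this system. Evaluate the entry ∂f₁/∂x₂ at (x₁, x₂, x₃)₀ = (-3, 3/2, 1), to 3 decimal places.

∂f₁/∂x₂ = 0.
At (-3, 3/2, 1) this is 0.000.

0.000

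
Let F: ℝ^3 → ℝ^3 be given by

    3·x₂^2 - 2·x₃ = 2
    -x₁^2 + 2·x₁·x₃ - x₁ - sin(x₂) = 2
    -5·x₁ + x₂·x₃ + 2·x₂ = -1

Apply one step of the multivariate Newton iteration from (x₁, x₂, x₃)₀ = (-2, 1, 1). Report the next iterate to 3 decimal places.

(1.922, 2.018, 3.554)

At (-2, 1, 1): F = (-1.000, -8.84147, 14.000).
Jacobian J = [[0, 6·x₂, -2], [-2·x₁ + 2·x₃ - 1, -cos(x₂), 2·x₁], [-5, x₃ + 2, x₂]].
At the point, J = [[0.000, 6.000, -2.000], [5.000, -0.54030, -4.000], [-5.000, 3.000, 1.000]] (det J = 65.40302).
Solving J·Δ = −F gives Δ = (3.922, 1.018, 2.554).
Then the next iterate is (x₁, x₂, x₃)₁ = (1.922, 2.018, 3.554).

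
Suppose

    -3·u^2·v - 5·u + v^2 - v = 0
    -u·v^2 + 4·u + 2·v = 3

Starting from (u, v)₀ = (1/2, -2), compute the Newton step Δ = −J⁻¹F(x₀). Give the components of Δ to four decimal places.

At (1/2, -2): F = (5.0000, -7.0000).
Jacobian J = [[-6·u·v - 5, -3·u^2 + 2·v - 1], [-v^2 + 4, -2·u·v + 2]].
At the point, J = [[1.0000, -5.7500], [0.0000, 4.0000]] (det J = 4.0000).
Solving J·Δ = −F gives Δ = (5.0625, 1.7500).

(5.0625, 1.7500)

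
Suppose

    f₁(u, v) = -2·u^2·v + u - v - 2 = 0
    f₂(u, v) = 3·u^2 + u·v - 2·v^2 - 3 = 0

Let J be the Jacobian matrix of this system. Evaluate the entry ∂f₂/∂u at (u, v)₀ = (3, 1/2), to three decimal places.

18.500

∂f₂/∂u = 6·u + v.
At (3, 1/2) this is 18.500.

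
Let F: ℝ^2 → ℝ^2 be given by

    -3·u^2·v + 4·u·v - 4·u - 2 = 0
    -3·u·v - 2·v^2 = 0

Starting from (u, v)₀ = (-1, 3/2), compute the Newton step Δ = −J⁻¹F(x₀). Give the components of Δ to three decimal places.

At (-1, 3/2): F = (-8.500, 0.000).
Jacobian J = [[-6·u·v + 4·v - 4, -3·u^2 + 4·u], [-3·v, -3·u - 4·v]].
At the point, J = [[11.000, -7.000], [-4.500, -3.000]] (det J = -64.500).
Solving J·Δ = −F gives Δ = (0.395, -0.593).

(0.395, -0.593)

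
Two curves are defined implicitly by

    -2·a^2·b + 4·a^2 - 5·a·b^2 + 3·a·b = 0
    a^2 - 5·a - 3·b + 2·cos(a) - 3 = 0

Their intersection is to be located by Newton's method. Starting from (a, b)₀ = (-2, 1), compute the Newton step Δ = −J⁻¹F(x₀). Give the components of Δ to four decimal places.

(1.0810, -0.1984)

At (-2, 1): F = (12.0000, 7.167706).
Jacobian J = [[-4·a·b + 8·a - 5·b^2 + 3·b, -2·a^2 - 10·a·b + 3·a], [2·a - 2·sin(a) - 5, -3]].
At the point, J = [[-10.0000, 6.0000], [-7.181405, -3.0000]] (det J = 73.088431).
Solving J·Δ = −F gives Δ = (1.0810, -0.1984).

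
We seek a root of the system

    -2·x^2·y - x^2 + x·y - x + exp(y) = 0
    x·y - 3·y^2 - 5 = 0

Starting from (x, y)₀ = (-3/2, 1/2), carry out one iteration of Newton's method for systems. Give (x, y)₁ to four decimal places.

(-2.3340, -1.0371)

At (-3/2, 1/2): F = (-2.101279, -6.5000).
Jacobian J = [[-4·x·y - 2·x + y - 1, -2·x^2 + x + exp(y)], [y, x - 6·y]].
At the point, J = [[5.5000, -4.351279], [0.5000, -4.5000]] (det J = -22.574361).
Solving J·Δ = −F gives Δ = (-0.8340, -1.5371).
Then the next iterate is (x, y)₁ = (-2.3340, -1.0371).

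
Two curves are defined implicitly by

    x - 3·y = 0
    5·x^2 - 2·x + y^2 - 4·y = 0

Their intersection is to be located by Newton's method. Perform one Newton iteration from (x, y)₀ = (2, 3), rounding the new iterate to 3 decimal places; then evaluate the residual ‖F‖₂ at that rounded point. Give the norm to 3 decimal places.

7.163

At (2, 3): F = (-7.000, 13.000).
Jacobian J = [[1, -3], [10·x - 2, 2·y - 4]].
At the point, J = [[1.000, -3.000], [18.000, 2.000]] (det J = 56.000).
Solving J·Δ = −F gives Δ = (-0.446, -2.482).
Then the next iterate is (x, y)₁ = (1.554, 0.518).
Re-evaluating at (1.554, 0.518): F = (0.000, 7.16290), so ‖F‖₂ = 7.163.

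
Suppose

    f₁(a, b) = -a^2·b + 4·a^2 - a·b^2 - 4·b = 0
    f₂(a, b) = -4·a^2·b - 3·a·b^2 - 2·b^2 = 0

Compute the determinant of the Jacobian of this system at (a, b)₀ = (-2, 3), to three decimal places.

-188.000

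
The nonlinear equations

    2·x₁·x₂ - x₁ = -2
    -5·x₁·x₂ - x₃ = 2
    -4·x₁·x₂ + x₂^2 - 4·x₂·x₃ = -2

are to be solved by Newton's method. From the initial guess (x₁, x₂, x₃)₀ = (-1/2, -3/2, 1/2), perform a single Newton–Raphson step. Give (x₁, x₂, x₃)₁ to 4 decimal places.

(-5.4167, 22.1667, 16.5417)

At (-1/2, -3/2, 1/2): F = (4.0000, -6.2500, 4.2500).
Jacobian J = [[2·x₂ - 1, 2·x₁, 0], [-5·x₂, -5·x₁, -1], [-4·x₂, -4·x₁ + 2·x₂ - 4·x₃, -4·x₂]].
At the point, J = [[-4.0000, -1.0000, 0.0000], [7.5000, 2.5000, -1.0000], [6.0000, -3.0000, 6.0000]] (det J = 3.0000).
Solving J·Δ = −F gives Δ = (-4.9167, 23.6667, 16.0417).
Then the next iterate is (x₁, x₂, x₃)₁ = (-5.4167, 22.1667, 16.5417).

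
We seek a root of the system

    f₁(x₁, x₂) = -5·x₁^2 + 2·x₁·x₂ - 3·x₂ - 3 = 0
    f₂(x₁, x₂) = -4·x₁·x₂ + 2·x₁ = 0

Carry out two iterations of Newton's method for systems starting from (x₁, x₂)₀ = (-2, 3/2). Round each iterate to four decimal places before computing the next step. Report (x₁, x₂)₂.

(1.0601, 2.3033)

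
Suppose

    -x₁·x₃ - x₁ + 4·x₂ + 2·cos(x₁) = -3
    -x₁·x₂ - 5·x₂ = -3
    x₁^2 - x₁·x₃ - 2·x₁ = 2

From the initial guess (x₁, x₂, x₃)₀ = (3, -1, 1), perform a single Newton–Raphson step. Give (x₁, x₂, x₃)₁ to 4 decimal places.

At (3, -1, 1): F = (-8.979985, 11.0000, -2.0000).
Jacobian J = [[-x₃ - 2·sin(x₁) - 1, 4, -x₁], [-x₂, -x₁ - 5, 0], [2·x₁ - x₃ - 2, 0, -x₁]].
At the point, J = [[-2.282240, 4.0000, -3.0000], [1.0000, -8.0000, 0.0000], [3.0000, 0.0000, -3.0000]] (det J = -114.773760).
Solving J·Δ = −F gives Δ = (-0.3095, 1.3363, -0.9761).
Then the next iterate is (x₁, x₂, x₃)₁ = (2.6905, 0.3363, 0.0239).

(2.6905, 0.3363, 0.0239)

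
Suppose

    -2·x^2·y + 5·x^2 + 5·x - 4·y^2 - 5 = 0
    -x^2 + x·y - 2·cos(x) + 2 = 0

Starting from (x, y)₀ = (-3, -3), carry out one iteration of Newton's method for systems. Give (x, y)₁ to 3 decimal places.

(-2.083, -0.842)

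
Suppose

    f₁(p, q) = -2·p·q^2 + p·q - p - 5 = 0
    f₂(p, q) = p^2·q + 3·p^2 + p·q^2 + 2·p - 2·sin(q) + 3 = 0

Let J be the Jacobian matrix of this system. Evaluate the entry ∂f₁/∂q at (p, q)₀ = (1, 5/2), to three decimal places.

-9.000

∂f₁/∂q = -4·p·q + p.
At (1, 5/2) this is -9.000.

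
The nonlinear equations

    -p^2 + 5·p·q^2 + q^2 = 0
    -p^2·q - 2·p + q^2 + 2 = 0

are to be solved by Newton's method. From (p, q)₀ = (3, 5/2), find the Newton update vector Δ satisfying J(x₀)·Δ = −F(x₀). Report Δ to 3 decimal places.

At (3, 5/2): F = (91.000, -20.250).
Jacobian J = [[-2·p + 5·q^2, 10·p·q + 2·q], [-2·p·q - 2, -p^2 + 2·q]].
At the point, J = [[25.250, 80.000], [-17.000, -4.000]] (det J = 1259.000).
Solving J·Δ = −F gives Δ = (-0.998, -0.823).

(-0.998, -0.823)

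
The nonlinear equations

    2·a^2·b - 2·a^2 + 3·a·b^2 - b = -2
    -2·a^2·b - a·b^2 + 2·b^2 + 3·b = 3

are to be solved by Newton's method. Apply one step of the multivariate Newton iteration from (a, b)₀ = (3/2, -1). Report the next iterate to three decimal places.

At (3/2, -1): F = (-1.500, -1.000).
Jacobian J = [[4·a·b - 4·a + 3·b^2, 2·a^2 + 6·a·b - 1], [-4·a·b - b^2, -2·a^2 - 2·a·b + 4·b + 3]].
At the point, J = [[-9.000, -5.500], [5.000, -2.500]] (det J = 50.000).
Solving J·Δ = −F gives Δ = (0.035, -0.330).
Then the next iterate is (a, b)₁ = (1.535, -1.330).

(1.535, -1.330)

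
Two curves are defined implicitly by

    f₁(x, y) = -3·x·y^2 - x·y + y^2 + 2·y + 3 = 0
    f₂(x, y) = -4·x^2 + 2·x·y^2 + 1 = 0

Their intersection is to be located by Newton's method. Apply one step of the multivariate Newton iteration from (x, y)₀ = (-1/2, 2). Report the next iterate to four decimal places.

At (-1/2, 2): F = (18.0000, -4.0000).
Jacobian J = [[-3·y^2 - y, -6·x·y - x + 2·y + 2], [-8·x + 2·y^2, 4·x·y]].
At the point, J = [[-14.0000, 12.5000], [12.0000, -4.0000]] (det J = -94.0000).
Solving J·Δ = −F gives Δ = (-0.2340, -1.7021).
Then the next iterate is (x, y)₁ = (-0.7340, 0.2979).

(-0.7340, 0.2979)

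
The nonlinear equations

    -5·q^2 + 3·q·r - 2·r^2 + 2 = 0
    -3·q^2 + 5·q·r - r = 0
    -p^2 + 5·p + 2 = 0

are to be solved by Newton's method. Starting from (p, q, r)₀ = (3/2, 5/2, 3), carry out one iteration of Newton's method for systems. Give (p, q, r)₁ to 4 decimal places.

At (3/2, 5/2, 3): F = (-24.7500, 15.7500, 7.2500).
Jacobian J = [[0, -10·q + 3·r, 3·q - 4·r], [0, -6·q + 5·r, 5·q - 1], [-2·p + 5, 0, 0]].
At the point, J = [[0.0000, -16.0000, -4.5000], [0.0000, 0.0000, 11.5000], [2.0000, 0.0000, 0.0000]] (det J = -368.0000).
Solving J·Δ = −F gives Δ = (-3.6250, -1.1617, -1.3696).
Then the next iterate is (p, q, r)₁ = (-2.1250, 1.3383, 1.6304).

(-2.1250, 1.3383, 1.6304)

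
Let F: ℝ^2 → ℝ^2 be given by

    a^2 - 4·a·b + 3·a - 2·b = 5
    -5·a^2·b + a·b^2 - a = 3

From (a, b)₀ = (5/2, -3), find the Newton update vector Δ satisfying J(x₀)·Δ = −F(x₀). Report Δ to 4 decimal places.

At (5/2, -3): F = (44.7500, 110.7500).
Jacobian J = [[2·a - 4·b + 3, -4·a - 2], [-10·a·b + b^2 - 1, -5·a^2 + 2·a·b]].
At the point, J = [[20.0000, -12.0000], [83.0000, -46.2500]] (det J = 71.0000).
Solving J·Δ = −F gives Δ = (10.4322, 21.1162).

(10.4322, 21.1162)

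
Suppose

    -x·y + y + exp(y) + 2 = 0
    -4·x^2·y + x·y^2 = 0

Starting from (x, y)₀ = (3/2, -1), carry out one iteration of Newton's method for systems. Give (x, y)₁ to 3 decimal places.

At (3/2, -1): F = (2.86788, 10.500).
Jacobian J = [[-y, -x + exp(y) + 1], [-8·x·y + y^2, -4·x^2 + 2·x·y]].
At the point, J = [[1.000, -0.13212], [13.000, -12.000]] (det J = -10.28243).
Solving J·Δ = −F gives Δ = (-3.212, -2.605).
Then the next iterate is (x, y)₁ = (-1.712, -3.605).

(-1.712, -3.605)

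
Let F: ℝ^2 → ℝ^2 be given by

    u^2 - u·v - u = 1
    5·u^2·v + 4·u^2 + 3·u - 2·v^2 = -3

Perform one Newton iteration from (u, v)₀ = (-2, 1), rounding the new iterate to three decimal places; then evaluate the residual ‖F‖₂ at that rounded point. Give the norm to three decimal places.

8.674

At (-2, 1): F = (7.000, 31.000).
Jacobian J = [[2·u - v - 1, -u], [10·u·v + 8·u + 3, 5·u^2 - 4·v]].
At the point, J = [[-6.000, 2.000], [-33.000, 16.000]] (det J = -30.000).
Solving J·Δ = −F gives Δ = (1.667, 1.500).
Then the next iterate is (u, v)₁ = (-0.333, 2.500).
Re-evaluating at (-0.333, 2.500): F = (0.27639, -8.66933), so ‖F‖₂ = 8.674.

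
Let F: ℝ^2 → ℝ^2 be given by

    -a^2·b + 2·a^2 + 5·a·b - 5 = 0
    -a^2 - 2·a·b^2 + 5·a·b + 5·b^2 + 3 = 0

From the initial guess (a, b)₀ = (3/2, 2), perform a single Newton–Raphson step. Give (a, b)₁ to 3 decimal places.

(1.311, 0.456)

At (3/2, 2): F = (10.000, 23.750).
Jacobian J = [[-2·a·b + 4·a + 5·b, -a^2 + 5·a], [-2·a - 2·b^2 + 5·b, -4·a·b + 5·a + 10·b]].
At the point, J = [[10.000, 5.250], [-1.000, 15.500]] (det J = 160.250).
Solving J·Δ = −F gives Δ = (-0.189, -1.544).
Then the next iterate is (a, b)₁ = (1.311, 0.456).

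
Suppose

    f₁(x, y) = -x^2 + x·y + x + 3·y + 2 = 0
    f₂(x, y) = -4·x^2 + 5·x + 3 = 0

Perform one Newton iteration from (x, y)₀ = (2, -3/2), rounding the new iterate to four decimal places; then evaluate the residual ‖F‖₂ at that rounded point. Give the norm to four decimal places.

At (2, -3/2): F = (-7.5000, -3.0000).
Jacobian J = [[-2·x + y + 1, x + 3], [-8·x + 5, 0]].
At the point, J = [[-4.5000, 5.0000], [-11.0000, 0.0000]] (det J = 55.0000).
Solving J·Δ = −F gives Δ = (-0.2727, 1.2545).
Then the next iterate is (x, y)₁ = (1.7273, -0.2455).
Re-evaluating at (1.7273, -0.2455): F = (-0.416817, -0.297761), so ‖F‖₂ = 0.5122.

0.5122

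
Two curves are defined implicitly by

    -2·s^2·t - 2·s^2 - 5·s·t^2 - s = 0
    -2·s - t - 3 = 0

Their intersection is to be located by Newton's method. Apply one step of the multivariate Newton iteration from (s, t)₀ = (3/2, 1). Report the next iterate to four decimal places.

(-4.1429, 5.2857)

At (3/2, 1): F = (-18.0000, -7.0000).
Jacobian J = [[-4·s·t - 4·s - 5·t^2 - 1, -2·s^2 - 10·s·t], [-2, -1]].
At the point, J = [[-18.0000, -19.5000], [-2.0000, -1.0000]] (det J = -21.0000).
Solving J·Δ = −F gives Δ = (-5.6429, 4.2857).
Then the next iterate is (s, t)₁ = (-4.1429, 5.2857).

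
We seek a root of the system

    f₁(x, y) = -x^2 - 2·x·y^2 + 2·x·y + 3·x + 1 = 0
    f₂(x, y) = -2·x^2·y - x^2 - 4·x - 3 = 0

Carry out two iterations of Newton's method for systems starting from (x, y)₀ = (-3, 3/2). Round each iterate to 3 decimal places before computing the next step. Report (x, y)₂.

(-0.789, 1.601)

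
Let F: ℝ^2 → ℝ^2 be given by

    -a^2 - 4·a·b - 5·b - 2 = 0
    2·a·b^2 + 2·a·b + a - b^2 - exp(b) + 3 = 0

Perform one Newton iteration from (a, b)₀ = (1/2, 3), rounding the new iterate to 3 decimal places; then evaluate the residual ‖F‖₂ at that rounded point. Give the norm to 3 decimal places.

7.635

At (1/2, 3): F = (-23.250, -13.58554).
Jacobian J = [[-2·a - 4·b, -4·a - 5], [2·b^2 + 2·b + 1, 4·a·b + 2·a - 2·b - exp(b)]].
At the point, J = [[-13.000, -7.000], [25.000, -19.08554]] (det J = 423.11198).
Solving J·Δ = −F gives Δ = (-0.824, -1.791).
Then the next iterate is (a, b)₁ = (-0.324, 1.209).
Re-evaluating at (-0.324, 1.209): F = (-6.58311, -3.86642), so ‖F‖₂ = 7.635.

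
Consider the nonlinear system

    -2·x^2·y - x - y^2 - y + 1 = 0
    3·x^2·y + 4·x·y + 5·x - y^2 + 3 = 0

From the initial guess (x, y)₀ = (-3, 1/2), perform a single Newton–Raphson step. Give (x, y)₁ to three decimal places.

(2.850, 1.675)

At (-3, 1/2): F = (-5.750, -4.750).
Jacobian J = [[-4·x·y - 1, -2·x^2 - 2·y - 1], [6·x·y + 4·y + 5, 3·x^2 + 4·x - 2·y]].
At the point, J = [[5.000, -20.000], [-2.000, 14.000]] (det J = 30.000).
Solving J·Δ = −F gives Δ = (5.850, 1.175).
Then the next iterate is (x, y)₁ = (2.850, 1.675).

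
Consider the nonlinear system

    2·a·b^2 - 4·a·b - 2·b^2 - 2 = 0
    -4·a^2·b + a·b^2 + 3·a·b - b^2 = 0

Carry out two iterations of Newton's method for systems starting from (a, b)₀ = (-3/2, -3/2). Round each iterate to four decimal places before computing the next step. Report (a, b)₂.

At (-3/2, -3/2): F = (-22.2500, 14.6250).
Jacobian J = [[2·b^2 - 4·b, 4·a·b - 4·a - 4·b], [-8·a·b + b^2 + 3·b, -4·a^2 + 2·a·b + 3·a - 2·b]].
At the point, J = [[10.5000, 21.0000], [-20.2500, -6.0000]] (det J = 362.2500).
Solving J·Δ = −F gives Δ = (0.4793, 0.8199).
Then the next iterate is (a, b)₁ = (-1.0207, -0.6801).
Round to (-1.0207, -0.6801) and repeat: F = (-6.646005, 3.982078), J = [[3.645472, 9.579912], [-7.131189, -4.480858]].
Δ = (0.1610, 0.6325), so (a, b)₂ = (-0.8597, -0.0476).

(-0.8597, -0.0476)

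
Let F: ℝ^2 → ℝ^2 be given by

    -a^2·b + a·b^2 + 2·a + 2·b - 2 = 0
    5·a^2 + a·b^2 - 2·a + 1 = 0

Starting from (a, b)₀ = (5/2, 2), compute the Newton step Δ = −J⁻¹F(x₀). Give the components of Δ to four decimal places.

At (5/2, 2): F = (4.5000, 37.2500).
Jacobian J = [[-2·a·b + b^2 + 2, -a^2 + 2·a·b + 2], [10·a + b^2 - 2, 2·a·b]].
At the point, J = [[-4.0000, 5.7500], [27.0000, 10.0000]] (det J = -195.2500).
Solving J·Δ = −F gives Δ = (-0.8665, -1.3854).

(-0.8665, -1.3854)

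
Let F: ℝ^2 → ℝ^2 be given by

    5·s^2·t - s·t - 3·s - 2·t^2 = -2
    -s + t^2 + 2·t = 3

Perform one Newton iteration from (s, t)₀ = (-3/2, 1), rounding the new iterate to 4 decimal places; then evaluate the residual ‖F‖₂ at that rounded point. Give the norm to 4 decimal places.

5.0417

At (-3/2, 1): F = (17.2500, 1.5000).
Jacobian J = [[10·s·t - t - 3, 5·s^2 - s - 4·t], [-1, 2·t + 2]].
At the point, J = [[-19.0000, 8.7500], [-1.0000, 4.0000]] (det J = -67.2500).
Solving J·Δ = −F gives Δ = (0.8309, -0.1673).
Then the next iterate is (s, t)₁ = (-0.6691, 0.8327).
Re-evaluating at (-0.6691, 0.8327): F = (5.041658, 0.027889), so ‖F‖₂ = 5.0417.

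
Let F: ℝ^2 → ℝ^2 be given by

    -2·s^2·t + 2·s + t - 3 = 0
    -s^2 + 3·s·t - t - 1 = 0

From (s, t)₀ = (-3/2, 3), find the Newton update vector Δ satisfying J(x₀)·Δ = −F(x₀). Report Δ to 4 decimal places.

At (-3/2, 3): F = (-16.5000, -19.7500).
Jacobian J = [[-4·s·t + 2, -2·s^2 + 1], [-2·s + 3·t, 3·s - 1]].
At the point, J = [[20.0000, -3.5000], [12.0000, -5.5000]] (det J = -68.0000).
Solving J·Δ = −F gives Δ = (0.3180, -2.8971).

(0.3180, -2.8971)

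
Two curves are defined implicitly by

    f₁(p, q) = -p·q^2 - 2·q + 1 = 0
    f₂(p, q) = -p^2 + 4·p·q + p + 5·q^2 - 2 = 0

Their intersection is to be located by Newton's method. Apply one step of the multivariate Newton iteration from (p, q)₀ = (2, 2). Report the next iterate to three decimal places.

(2.194, 0.823)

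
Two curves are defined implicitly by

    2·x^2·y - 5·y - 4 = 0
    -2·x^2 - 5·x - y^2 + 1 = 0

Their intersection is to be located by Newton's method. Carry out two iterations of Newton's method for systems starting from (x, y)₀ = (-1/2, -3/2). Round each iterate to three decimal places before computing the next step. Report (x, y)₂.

(0.197, 4.646)

At (-1/2, -3/2): F = (2.750, 0.750).
Jacobian J = [[4·x·y, 2·x^2 - 5], [-4·x - 5, -2·y]].
At the point, J = [[3.000, -4.500], [-3.000, 3.000]] (det J = -4.500).
Solving J·Δ = −F gives Δ = (2.583, 2.333).
Then the next iterate is (x, y)₁ = (2.083, 0.833).
Round to (2.083, 0.833) and repeat: F = (-0.93641, -18.78667), J = [[6.94056, 3.67778], [-13.332, -1.666]].
Δ = (-1.886, 3.813), so (x, y)₂ = (0.197, 4.646).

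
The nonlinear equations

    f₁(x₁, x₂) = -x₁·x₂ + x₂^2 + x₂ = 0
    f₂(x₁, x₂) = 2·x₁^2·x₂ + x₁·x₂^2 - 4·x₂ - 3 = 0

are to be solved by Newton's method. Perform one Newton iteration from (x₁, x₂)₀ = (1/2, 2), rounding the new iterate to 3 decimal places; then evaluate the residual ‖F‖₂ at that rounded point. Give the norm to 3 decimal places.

1.628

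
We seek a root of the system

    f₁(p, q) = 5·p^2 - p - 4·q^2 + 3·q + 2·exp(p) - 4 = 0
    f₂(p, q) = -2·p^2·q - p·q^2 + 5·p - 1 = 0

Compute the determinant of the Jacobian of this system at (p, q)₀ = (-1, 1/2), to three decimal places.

J = [[10·p + 2·exp(p) - 1, -8·q + 3], [-4·p·q - q^2 + 5, -2·p^2 - 2·p·q]].
At the point, J = [[-10.26424, -1.000], [6.750, -1.000]].
det J = 17.014.

17.014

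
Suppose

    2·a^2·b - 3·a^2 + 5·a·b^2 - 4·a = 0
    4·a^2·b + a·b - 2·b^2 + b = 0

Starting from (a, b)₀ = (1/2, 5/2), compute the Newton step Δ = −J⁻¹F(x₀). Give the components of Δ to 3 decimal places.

At (1/2, 5/2): F = (14.125, -6.250).
Jacobian J = [[4·a·b - 6·a + 5·b^2 - 4, 2·a^2 + 10·a·b], [8·a·b + b, 4·a^2 + a - 4·b + 1]].
At the point, J = [[29.250, 13.000], [12.500, -7.500]] (det J = -381.875).
Solving J·Δ = −F gives Δ = (-0.065, -0.941).

(-0.065, -0.941)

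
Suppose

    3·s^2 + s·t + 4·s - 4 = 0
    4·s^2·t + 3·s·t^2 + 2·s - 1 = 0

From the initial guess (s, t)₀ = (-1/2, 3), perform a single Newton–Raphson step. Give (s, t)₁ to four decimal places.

(1.5319, 5.7553)

At (-1/2, 3): F = (-6.7500, -12.5000).
Jacobian J = [[6·s + t + 4, s], [8·s·t + 3·t^2 + 2, 4·s^2 + 6·s·t]].
At the point, J = [[4.0000, -0.5000], [17.0000, -8.0000]] (det J = -23.5000).
Solving J·Δ = −F gives Δ = (2.0319, 2.7553).
Then the next iterate is (s, t)₁ = (1.5319, 5.7553).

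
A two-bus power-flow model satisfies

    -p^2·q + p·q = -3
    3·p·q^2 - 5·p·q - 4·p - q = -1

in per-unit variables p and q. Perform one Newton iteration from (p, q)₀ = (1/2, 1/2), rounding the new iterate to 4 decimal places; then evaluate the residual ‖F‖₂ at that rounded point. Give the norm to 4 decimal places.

2185.0954

At (1/2, 1/2): F = (3.1250, -2.3750).
Jacobian J = [[-2·p·q + q, -p^2 + p], [3·q^2 - 5·q - 4, 6·p·q - 5·p - 1]].
At the point, J = [[0.0000, 0.2500], [-5.7500, -2.0000]] (det J = 1.4375).
Solving J·Δ = −F gives Δ = (3.9348, -12.5000).
Then the next iterate is (p, q)₁ = (4.4348, -12.0000).
Re-evaluating at (4.4348, -12.0000): F = (185.791812, 2177.1824), so ‖F‖₂ = 2185.0954.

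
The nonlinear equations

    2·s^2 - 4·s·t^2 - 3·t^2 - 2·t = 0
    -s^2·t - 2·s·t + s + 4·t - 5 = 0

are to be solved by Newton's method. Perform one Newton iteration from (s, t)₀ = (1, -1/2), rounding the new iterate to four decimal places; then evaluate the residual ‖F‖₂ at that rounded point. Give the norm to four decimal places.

At (1, -1/2): F = (1.2500, -4.5000).
Jacobian J = [[4·s - 4·t^2, -8·s·t - 6·t - 2], [-2·s·t - 2·t + 1, -s^2 - 2·s + 4]].
At the point, J = [[3.0000, 5.0000], [3.0000, 1.0000]] (det J = -12.0000).
Solving J·Δ = −F gives Δ = (1.9792, -1.4375).
Then the next iterate is (s, t)₁ = (2.9792, -1.9375).
Re-evaluating at (2.9792, -1.9375): F = (-34.370003, 18.970138), so ‖F‖₂ = 39.2577.

39.2577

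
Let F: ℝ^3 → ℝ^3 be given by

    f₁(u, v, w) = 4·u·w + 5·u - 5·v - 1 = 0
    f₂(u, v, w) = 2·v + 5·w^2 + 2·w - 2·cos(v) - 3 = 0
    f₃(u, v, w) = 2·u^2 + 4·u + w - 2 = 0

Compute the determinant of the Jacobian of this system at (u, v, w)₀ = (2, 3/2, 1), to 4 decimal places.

-1067.5641

J = [[4·w + 5, -5, 4·u], [0, 2·sin(v) + 2, 10·w + 2], [4·u + 4, 0, 1]].
At the point, J = [[9.0000, -5.0000, 8.0000], [0.0000, 3.994990, 12.0000], [12.0000, 0.0000, 1.0000]].
det J = -1067.5641.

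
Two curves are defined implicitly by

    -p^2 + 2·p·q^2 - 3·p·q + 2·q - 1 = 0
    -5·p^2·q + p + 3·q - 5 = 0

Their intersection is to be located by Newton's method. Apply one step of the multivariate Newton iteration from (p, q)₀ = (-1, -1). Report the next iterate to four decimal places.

(-1.8060, 0.6269)

At (-1, -1): F = (-9.0000, -4.0000).
Jacobian J = [[-2·p + 2·q^2 - 3·q, 4·p·q - 3·p + 2], [-10·p·q + 1, -5·p^2 + 3]].
At the point, J = [[7.0000, 9.0000], [-9.0000, -2.0000]] (det J = 67.0000).
Solving J·Δ = −F gives Δ = (-0.8060, 1.6269).
Then the next iterate is (p, q)₁ = (-1.8060, 0.6269).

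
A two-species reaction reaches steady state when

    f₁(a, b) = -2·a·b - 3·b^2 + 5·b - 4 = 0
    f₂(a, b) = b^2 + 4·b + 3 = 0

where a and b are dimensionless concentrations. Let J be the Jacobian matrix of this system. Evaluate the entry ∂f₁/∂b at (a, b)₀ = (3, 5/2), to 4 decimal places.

∂f₁/∂b = -2·a - 6·b + 5.
At (3, 5/2) this is -16.0000.

-16.0000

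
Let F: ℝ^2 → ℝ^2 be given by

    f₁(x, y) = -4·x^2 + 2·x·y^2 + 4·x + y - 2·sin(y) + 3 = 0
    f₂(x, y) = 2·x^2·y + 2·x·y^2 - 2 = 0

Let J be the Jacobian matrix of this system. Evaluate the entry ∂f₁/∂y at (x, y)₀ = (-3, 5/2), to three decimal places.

∂f₁/∂y = 4·x·y - 2·cos(y) + 1.
At (-3, 5/2) this is -27.398.

-27.398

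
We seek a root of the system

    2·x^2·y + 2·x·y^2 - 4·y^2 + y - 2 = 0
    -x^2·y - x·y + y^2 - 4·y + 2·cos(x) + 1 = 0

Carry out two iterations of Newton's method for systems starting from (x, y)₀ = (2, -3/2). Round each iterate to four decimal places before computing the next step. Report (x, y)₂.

At (2, -3/2): F = (-15.5000, 17.417706).
Jacobian J = [[4·x·y + 2·y^2, 2·x^2 + 4·x·y - 8·y + 1], [-2·x·y - y - 2·sin(x), -x^2 - x + 2·y - 4]].
At the point, J = [[-7.5000, 9.0000], [5.681405, -13.0000]] (det J = 46.367354).
Solving J·Δ = −F gives Δ = (-0.9649, 0.9181).
Then the next iterate is (x, y)₁ = (1.0351, -0.5819).
Round to (1.0351, -0.5819) and repeat: F = (-4.482278, 5.912878), J = [[-1.732084, 5.388765], [0.066723, -7.270332]].
Δ = (-0.0592, 0.8127), so (x, y)₂ = (0.9759, 0.2308).

(0.9759, 0.2308)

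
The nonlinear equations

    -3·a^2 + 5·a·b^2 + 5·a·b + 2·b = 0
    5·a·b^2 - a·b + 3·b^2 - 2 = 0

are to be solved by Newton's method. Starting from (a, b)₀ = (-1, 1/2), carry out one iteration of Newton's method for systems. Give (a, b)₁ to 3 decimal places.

(-3.733, -3.550)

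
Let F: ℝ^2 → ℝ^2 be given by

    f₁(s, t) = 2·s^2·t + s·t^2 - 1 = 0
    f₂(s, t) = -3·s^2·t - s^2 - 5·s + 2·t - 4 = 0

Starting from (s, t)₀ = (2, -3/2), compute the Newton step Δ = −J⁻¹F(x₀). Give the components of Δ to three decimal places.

At (2, -3/2): F = (-8.500, -3.000).
Jacobian J = [[4·s·t + t^2, 2·s^2 + 2·s·t], [-6·s·t - 2·s - 5, -3·s^2 + 2]].
At the point, J = [[-9.750, 2.000], [9.000, -10.000]] (det J = 79.500).
Solving J·Δ = −F gives Δ = (-1.145, -1.330).

(-1.145, -1.330)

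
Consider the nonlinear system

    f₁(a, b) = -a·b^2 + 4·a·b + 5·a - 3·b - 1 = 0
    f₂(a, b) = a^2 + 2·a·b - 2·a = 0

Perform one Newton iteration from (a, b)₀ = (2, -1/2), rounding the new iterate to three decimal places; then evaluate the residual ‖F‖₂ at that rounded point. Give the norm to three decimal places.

At (2, -1/2): F = (6.000, -2.000).
Jacobian J = [[-b^2 + 4·b + 5, -2·a·b + 4·a - 3], [2·a + 2·b - 2, 2·a]].
At the point, J = [[2.750, 7.000], [1.000, 4.000]] (det J = 4.000).
Solving J·Δ = −F gives Δ = (-9.500, 2.875).
Then the next iterate is (a, b)₁ = (-7.500, 2.375).
Re-evaluating at (-7.500, 2.375): F = (-74.57031, 35.625), so ‖F‖₂ = 82.643.

82.643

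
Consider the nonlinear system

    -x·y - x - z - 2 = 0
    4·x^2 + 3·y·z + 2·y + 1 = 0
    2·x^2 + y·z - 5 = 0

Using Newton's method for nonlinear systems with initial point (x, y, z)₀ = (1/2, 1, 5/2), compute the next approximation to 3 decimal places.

At (1/2, 1, 5/2): F = (-5.500, 11.500, -2.000).
Jacobian J = [[-y - 1, -x, -1], [8·x, 3·z + 2, 3·y], [4·x, z, y]].
At the point, J = [[-2.000, -0.500, -1.000], [4.000, 9.500, 3.000], [2.000, 2.500, 1.000]] (det J = 4.000).
Solving J·Δ = −F gives Δ = (12.500, 3.750, -32.375).
Then the next iterate is (x, y, z)₁ = (13.000, 4.750, -29.875).

(13.000, 4.750, -29.875)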